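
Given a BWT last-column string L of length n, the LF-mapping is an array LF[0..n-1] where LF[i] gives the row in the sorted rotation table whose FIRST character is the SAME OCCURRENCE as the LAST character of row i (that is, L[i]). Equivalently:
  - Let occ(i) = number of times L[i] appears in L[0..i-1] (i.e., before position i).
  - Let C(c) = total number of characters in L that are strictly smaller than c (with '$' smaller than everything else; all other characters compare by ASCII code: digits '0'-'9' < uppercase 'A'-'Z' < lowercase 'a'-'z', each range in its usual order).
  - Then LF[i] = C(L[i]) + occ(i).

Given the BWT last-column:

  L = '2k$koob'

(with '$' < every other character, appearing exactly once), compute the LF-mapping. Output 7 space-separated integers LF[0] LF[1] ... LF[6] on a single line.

Char counts: '$':1, '2':1, 'b':1, 'k':2, 'o':2
C (first-col start): C('$')=0, C('2')=1, C('b')=2, C('k')=3, C('o')=5
L[0]='2': occ=0, LF[0]=C('2')+0=1+0=1
L[1]='k': occ=0, LF[1]=C('k')+0=3+0=3
L[2]='$': occ=0, LF[2]=C('$')+0=0+0=0
L[3]='k': occ=1, LF[3]=C('k')+1=3+1=4
L[4]='o': occ=0, LF[4]=C('o')+0=5+0=5
L[5]='o': occ=1, LF[5]=C('o')+1=5+1=6
L[6]='b': occ=0, LF[6]=C('b')+0=2+0=2

Answer: 1 3 0 4 5 6 2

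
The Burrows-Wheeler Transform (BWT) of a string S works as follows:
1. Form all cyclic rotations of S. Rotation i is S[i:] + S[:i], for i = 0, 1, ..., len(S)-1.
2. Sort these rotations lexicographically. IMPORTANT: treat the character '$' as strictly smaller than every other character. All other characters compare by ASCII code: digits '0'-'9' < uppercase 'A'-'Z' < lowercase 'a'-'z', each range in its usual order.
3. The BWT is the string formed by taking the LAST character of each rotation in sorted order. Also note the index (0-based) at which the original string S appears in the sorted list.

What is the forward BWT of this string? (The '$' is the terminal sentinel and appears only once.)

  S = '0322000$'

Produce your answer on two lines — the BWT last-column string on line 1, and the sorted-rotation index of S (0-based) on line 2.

All 8 rotations (rotation i = S[i:]+S[:i]):
  rot[0] = 0322000$
  rot[1] = 322000$0
  rot[2] = 22000$03
  rot[3] = 2000$032
  rot[4] = 000$0322
  rot[5] = 00$03220
  rot[6] = 0$032200
  rot[7] = $0322000
Sorted (with $ < everything):
  sorted[0] = $0322000  (last char: '0')
  sorted[1] = 0$032200  (last char: '0')
  sorted[2] = 00$03220  (last char: '0')
  sorted[3] = 000$0322  (last char: '2')
  sorted[4] = 0322000$  (last char: '$')
  sorted[5] = 2000$032  (last char: '2')
  sorted[6] = 22000$03  (last char: '3')
  sorted[7] = 322000$0  (last char: '0')
Last column: 0002$230
Original string S is at sorted index 4

Answer: 0002$230
4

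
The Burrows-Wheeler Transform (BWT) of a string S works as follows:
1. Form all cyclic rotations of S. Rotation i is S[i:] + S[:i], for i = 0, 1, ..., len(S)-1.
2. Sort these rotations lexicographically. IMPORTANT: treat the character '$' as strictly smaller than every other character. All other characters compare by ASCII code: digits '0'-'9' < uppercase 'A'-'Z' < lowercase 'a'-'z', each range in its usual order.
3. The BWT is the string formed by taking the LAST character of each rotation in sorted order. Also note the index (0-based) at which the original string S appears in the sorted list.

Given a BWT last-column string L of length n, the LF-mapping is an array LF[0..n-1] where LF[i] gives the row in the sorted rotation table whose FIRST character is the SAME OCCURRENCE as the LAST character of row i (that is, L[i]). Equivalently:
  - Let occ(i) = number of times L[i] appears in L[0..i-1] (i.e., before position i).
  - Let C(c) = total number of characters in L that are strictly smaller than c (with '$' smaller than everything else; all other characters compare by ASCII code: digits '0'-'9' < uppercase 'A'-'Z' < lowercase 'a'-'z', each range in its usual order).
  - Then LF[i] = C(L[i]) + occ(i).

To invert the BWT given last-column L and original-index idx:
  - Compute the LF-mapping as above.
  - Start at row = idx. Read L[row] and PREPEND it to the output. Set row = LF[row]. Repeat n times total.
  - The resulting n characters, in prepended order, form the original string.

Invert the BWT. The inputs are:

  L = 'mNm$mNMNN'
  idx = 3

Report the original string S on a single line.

Answer: NNmNmNMm$

Derivation:
LF mapping: 6 2 7 0 8 3 1 4 5
Walk LF starting at row 3, prepending L[row]:
  step 1: row=3, L[3]='$', prepend. Next row=LF[3]=0
  step 2: row=0, L[0]='m', prepend. Next row=LF[0]=6
  step 3: row=6, L[6]='M', prepend. Next row=LF[6]=1
  step 4: row=1, L[1]='N', prepend. Next row=LF[1]=2
  step 5: row=2, L[2]='m', prepend. Next row=LF[2]=7
  step 6: row=7, L[7]='N', prepend. Next row=LF[7]=4
  step 7: row=4, L[4]='m', prepend. Next row=LF[4]=8
  step 8: row=8, L[8]='N', prepend. Next row=LF[8]=5
  step 9: row=5, L[5]='N', prepend. Next row=LF[5]=3
Reversed output: NNmNmNMm$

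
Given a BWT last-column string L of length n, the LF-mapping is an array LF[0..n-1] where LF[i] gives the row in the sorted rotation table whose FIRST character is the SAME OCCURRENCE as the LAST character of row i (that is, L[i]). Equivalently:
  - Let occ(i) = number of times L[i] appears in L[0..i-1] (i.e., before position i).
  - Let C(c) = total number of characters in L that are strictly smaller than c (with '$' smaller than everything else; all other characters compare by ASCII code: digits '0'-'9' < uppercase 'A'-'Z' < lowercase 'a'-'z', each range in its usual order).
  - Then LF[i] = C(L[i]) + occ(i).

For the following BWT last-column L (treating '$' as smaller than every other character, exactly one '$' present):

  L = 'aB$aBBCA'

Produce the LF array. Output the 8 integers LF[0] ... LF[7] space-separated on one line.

Answer: 6 2 0 7 3 4 5 1

Derivation:
Char counts: '$':1, 'A':1, 'B':3, 'C':1, 'a':2
C (first-col start): C('$')=0, C('A')=1, C('B')=2, C('C')=5, C('a')=6
L[0]='a': occ=0, LF[0]=C('a')+0=6+0=6
L[1]='B': occ=0, LF[1]=C('B')+0=2+0=2
L[2]='$': occ=0, LF[2]=C('$')+0=0+0=0
L[3]='a': occ=1, LF[3]=C('a')+1=6+1=7
L[4]='B': occ=1, LF[4]=C('B')+1=2+1=3
L[5]='B': occ=2, LF[5]=C('B')+2=2+2=4
L[6]='C': occ=0, LF[6]=C('C')+0=5+0=5
L[7]='A': occ=0, LF[7]=C('A')+0=1+0=1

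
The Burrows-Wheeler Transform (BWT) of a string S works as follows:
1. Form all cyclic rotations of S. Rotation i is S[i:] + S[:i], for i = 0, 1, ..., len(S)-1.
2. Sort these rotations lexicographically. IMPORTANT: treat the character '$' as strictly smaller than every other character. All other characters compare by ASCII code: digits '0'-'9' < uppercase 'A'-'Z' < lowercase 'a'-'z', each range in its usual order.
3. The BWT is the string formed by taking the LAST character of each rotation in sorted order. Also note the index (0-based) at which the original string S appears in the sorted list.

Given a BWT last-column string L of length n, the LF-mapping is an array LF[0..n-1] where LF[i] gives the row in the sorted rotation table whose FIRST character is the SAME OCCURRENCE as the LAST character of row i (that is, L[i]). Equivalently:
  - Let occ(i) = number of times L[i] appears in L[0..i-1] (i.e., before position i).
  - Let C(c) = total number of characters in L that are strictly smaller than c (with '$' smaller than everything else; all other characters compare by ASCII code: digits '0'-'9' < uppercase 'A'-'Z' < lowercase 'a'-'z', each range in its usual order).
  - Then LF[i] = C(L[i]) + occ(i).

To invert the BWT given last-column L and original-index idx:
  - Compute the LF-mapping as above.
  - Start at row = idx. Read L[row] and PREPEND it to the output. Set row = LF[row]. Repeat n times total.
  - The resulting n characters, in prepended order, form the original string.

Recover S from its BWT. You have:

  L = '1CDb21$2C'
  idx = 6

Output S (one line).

LF mapping: 1 5 7 8 3 2 0 4 6
Walk LF starting at row 6, prepending L[row]:
  step 1: row=6, L[6]='$', prepend. Next row=LF[6]=0
  step 2: row=0, L[0]='1', prepend. Next row=LF[0]=1
  step 3: row=1, L[1]='C', prepend. Next row=LF[1]=5
  step 4: row=5, L[5]='1', prepend. Next row=LF[5]=2
  step 5: row=2, L[2]='D', prepend. Next row=LF[2]=7
  step 6: row=7, L[7]='2', prepend. Next row=LF[7]=4
  step 7: row=4, L[4]='2', prepend. Next row=LF[4]=3
  step 8: row=3, L[3]='b', prepend. Next row=LF[3]=8
  step 9: row=8, L[8]='C', prepend. Next row=LF[8]=6
Reversed output: Cb22D1C1$

Answer: Cb22D1C1$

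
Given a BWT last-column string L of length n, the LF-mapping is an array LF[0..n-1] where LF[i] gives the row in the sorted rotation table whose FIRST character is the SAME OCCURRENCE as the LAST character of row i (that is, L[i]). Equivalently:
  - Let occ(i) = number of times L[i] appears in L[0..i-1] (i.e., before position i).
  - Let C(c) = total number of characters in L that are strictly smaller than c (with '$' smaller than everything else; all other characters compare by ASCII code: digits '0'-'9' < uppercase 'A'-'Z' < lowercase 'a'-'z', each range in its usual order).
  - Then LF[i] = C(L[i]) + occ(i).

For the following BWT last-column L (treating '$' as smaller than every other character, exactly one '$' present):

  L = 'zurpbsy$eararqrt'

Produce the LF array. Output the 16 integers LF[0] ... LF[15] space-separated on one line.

Answer: 15 13 7 5 3 11 14 0 4 1 8 2 9 6 10 12

Derivation:
Char counts: '$':1, 'a':2, 'b':1, 'e':1, 'p':1, 'q':1, 'r':4, 's':1, 't':1, 'u':1, 'y':1, 'z':1
C (first-col start): C('$')=0, C('a')=1, C('b')=3, C('e')=4, C('p')=5, C('q')=6, C('r')=7, C('s')=11, C('t')=12, C('u')=13, C('y')=14, C('z')=15
L[0]='z': occ=0, LF[0]=C('z')+0=15+0=15
L[1]='u': occ=0, LF[1]=C('u')+0=13+0=13
L[2]='r': occ=0, LF[2]=C('r')+0=7+0=7
L[3]='p': occ=0, LF[3]=C('p')+0=5+0=5
L[4]='b': occ=0, LF[4]=C('b')+0=3+0=3
L[5]='s': occ=0, LF[5]=C('s')+0=11+0=11
L[6]='y': occ=0, LF[6]=C('y')+0=14+0=14
L[7]='$': occ=0, LF[7]=C('$')+0=0+0=0
L[8]='e': occ=0, LF[8]=C('e')+0=4+0=4
L[9]='a': occ=0, LF[9]=C('a')+0=1+0=1
L[10]='r': occ=1, LF[10]=C('r')+1=7+1=8
L[11]='a': occ=1, LF[11]=C('a')+1=1+1=2
L[12]='r': occ=2, LF[12]=C('r')+2=7+2=9
L[13]='q': occ=0, LF[13]=C('q')+0=6+0=6
L[14]='r': occ=3, LF[14]=C('r')+3=7+3=10
L[15]='t': occ=0, LF[15]=C('t')+0=12+0=12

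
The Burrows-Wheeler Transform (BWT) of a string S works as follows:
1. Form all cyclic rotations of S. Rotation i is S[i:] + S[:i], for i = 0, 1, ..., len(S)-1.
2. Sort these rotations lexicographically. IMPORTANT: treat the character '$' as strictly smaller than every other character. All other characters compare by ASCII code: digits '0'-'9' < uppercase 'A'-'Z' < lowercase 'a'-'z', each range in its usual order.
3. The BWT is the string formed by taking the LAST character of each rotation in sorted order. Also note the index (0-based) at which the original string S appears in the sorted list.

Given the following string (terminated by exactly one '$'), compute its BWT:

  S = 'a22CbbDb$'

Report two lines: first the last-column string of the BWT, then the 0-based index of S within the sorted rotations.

Answer: ba22b$DbC
5

Derivation:
All 9 rotations (rotation i = S[i:]+S[:i]):
  rot[0] = a22CbbDb$
  rot[1] = 22CbbDb$a
  rot[2] = 2CbbDb$a2
  rot[3] = CbbDb$a22
  rot[4] = bbDb$a22C
  rot[5] = bDb$a22Cb
  rot[6] = Db$a22Cbb
  rot[7] = b$a22CbbD
  rot[8] = $a22CbbDb
Sorted (with $ < everything):
  sorted[0] = $a22CbbDb  (last char: 'b')
  sorted[1] = 22CbbDb$a  (last char: 'a')
  sorted[2] = 2CbbDb$a2  (last char: '2')
  sorted[3] = CbbDb$a22  (last char: '2')
  sorted[4] = Db$a22Cbb  (last char: 'b')
  sorted[5] = a22CbbDb$  (last char: '$')
  sorted[6] = b$a22CbbD  (last char: 'D')
  sorted[7] = bDb$a22Cb  (last char: 'b')
  sorted[8] = bbDb$a22C  (last char: 'C')
Last column: ba22b$DbC
Original string S is at sorted index 5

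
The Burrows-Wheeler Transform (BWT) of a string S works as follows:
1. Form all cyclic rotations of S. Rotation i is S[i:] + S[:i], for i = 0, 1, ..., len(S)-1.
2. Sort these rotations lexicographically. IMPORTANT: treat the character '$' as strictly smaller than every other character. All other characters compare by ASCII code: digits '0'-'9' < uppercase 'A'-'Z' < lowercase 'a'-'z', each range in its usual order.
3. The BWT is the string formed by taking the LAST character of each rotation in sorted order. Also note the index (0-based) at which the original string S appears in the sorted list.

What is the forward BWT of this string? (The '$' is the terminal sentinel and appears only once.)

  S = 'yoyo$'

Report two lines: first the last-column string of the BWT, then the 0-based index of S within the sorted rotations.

Answer: oyyo$
4

Derivation:
All 5 rotations (rotation i = S[i:]+S[:i]):
  rot[0] = yoyo$
  rot[1] = oyo$y
  rot[2] = yo$yo
  rot[3] = o$yoy
  rot[4] = $yoyo
Sorted (with $ < everything):
  sorted[0] = $yoyo  (last char: 'o')
  sorted[1] = o$yoy  (last char: 'y')
  sorted[2] = oyo$y  (last char: 'y')
  sorted[3] = yo$yo  (last char: 'o')
  sorted[4] = yoyo$  (last char: '$')
Last column: oyyo$
Original string S is at sorted index 4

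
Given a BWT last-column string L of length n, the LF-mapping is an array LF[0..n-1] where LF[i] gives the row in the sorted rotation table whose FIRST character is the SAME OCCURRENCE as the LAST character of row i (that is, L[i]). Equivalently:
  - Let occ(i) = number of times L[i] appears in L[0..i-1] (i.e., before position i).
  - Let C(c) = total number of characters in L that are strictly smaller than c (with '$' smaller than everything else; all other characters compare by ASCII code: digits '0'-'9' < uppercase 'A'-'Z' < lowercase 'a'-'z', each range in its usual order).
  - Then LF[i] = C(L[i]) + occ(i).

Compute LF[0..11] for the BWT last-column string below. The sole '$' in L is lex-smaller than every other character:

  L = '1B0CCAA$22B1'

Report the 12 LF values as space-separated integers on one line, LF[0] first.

Char counts: '$':1, '0':1, '1':2, '2':2, 'A':2, 'B':2, 'C':2
C (first-col start): C('$')=0, C('0')=1, C('1')=2, C('2')=4, C('A')=6, C('B')=8, C('C')=10
L[0]='1': occ=0, LF[0]=C('1')+0=2+0=2
L[1]='B': occ=0, LF[1]=C('B')+0=8+0=8
L[2]='0': occ=0, LF[2]=C('0')+0=1+0=1
L[3]='C': occ=0, LF[3]=C('C')+0=10+0=10
L[4]='C': occ=1, LF[4]=C('C')+1=10+1=11
L[5]='A': occ=0, LF[5]=C('A')+0=6+0=6
L[6]='A': occ=1, LF[6]=C('A')+1=6+1=7
L[7]='$': occ=0, LF[7]=C('$')+0=0+0=0
L[8]='2': occ=0, LF[8]=C('2')+0=4+0=4
L[9]='2': occ=1, LF[9]=C('2')+1=4+1=5
L[10]='B': occ=1, LF[10]=C('B')+1=8+1=9
L[11]='1': occ=1, LF[11]=C('1')+1=2+1=3

Answer: 2 8 1 10 11 6 7 0 4 5 9 3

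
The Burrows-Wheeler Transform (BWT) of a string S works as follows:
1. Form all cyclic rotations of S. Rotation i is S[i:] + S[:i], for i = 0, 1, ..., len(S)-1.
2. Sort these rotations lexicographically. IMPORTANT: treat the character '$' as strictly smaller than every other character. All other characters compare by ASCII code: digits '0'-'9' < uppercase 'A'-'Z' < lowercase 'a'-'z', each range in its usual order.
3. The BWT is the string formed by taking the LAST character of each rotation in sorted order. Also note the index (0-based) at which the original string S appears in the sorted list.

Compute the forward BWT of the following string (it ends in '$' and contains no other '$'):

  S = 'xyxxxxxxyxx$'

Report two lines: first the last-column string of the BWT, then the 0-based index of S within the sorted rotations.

Answer: xxyyxxxxx$xx
9

Derivation:
All 12 rotations (rotation i = S[i:]+S[:i]):
  rot[0] = xyxxxxxxyxx$
  rot[1] = yxxxxxxyxx$x
  rot[2] = xxxxxxyxx$xy
  rot[3] = xxxxxyxx$xyx
  rot[4] = xxxxyxx$xyxx
  rot[5] = xxxyxx$xyxxx
  rot[6] = xxyxx$xyxxxx
  rot[7] = xyxx$xyxxxxx
  rot[8] = yxx$xyxxxxxx
  rot[9] = xx$xyxxxxxxy
  rot[10] = x$xyxxxxxxyx
  rot[11] = $xyxxxxxxyxx
Sorted (with $ < everything):
  sorted[0] = $xyxxxxxxyxx  (last char: 'x')
  sorted[1] = x$xyxxxxxxyx  (last char: 'x')
  sorted[2] = xx$xyxxxxxxy  (last char: 'y')
  sorted[3] = xxxxxxyxx$xy  (last char: 'y')
  sorted[4] = xxxxxyxx$xyx  (last char: 'x')
  sorted[5] = xxxxyxx$xyxx  (last char: 'x')
  sorted[6] = xxxyxx$xyxxx  (last char: 'x')
  sorted[7] = xxyxx$xyxxxx  (last char: 'x')
  sorted[8] = xyxx$xyxxxxx  (last char: 'x')
  sorted[9] = xyxxxxxxyxx$  (last char: '$')
  sorted[10] = yxx$xyxxxxxx  (last char: 'x')
  sorted[11] = yxxxxxxyxx$x  (last char: 'x')
Last column: xxyyxxxxx$xx
Original string S is at sorted index 9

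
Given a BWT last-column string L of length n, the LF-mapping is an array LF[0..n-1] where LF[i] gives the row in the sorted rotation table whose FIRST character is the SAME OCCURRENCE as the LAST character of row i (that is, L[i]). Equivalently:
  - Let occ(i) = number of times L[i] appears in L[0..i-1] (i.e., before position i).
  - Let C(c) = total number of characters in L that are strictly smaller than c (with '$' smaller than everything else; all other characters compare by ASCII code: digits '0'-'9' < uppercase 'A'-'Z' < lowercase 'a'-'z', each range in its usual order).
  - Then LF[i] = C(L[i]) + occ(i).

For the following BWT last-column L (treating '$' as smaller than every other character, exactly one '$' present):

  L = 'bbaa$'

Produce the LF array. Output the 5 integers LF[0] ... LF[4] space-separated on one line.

Answer: 3 4 1 2 0

Derivation:
Char counts: '$':1, 'a':2, 'b':2
C (first-col start): C('$')=0, C('a')=1, C('b')=3
L[0]='b': occ=0, LF[0]=C('b')+0=3+0=3
L[1]='b': occ=1, LF[1]=C('b')+1=3+1=4
L[2]='a': occ=0, LF[2]=C('a')+0=1+0=1
L[3]='a': occ=1, LF[3]=C('a')+1=1+1=2
L[4]='$': occ=0, LF[4]=C('$')+0=0+0=0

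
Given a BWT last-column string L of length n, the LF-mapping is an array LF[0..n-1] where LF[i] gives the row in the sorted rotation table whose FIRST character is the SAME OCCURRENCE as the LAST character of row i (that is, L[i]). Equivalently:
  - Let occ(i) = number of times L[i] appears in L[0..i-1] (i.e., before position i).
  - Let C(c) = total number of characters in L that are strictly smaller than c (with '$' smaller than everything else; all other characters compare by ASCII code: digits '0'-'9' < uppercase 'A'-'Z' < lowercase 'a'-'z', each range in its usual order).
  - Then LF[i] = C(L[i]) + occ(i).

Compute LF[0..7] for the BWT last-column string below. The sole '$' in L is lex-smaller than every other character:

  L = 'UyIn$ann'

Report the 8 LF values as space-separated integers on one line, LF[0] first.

Answer: 2 7 1 4 0 3 5 6

Derivation:
Char counts: '$':1, 'I':1, 'U':1, 'a':1, 'n':3, 'y':1
C (first-col start): C('$')=0, C('I')=1, C('U')=2, C('a')=3, C('n')=4, C('y')=7
L[0]='U': occ=0, LF[0]=C('U')+0=2+0=2
L[1]='y': occ=0, LF[1]=C('y')+0=7+0=7
L[2]='I': occ=0, LF[2]=C('I')+0=1+0=1
L[3]='n': occ=0, LF[3]=C('n')+0=4+0=4
L[4]='$': occ=0, LF[4]=C('$')+0=0+0=0
L[5]='a': occ=0, LF[5]=C('a')+0=3+0=3
L[6]='n': occ=1, LF[6]=C('n')+1=4+1=5
L[7]='n': occ=2, LF[7]=C('n')+2=4+2=6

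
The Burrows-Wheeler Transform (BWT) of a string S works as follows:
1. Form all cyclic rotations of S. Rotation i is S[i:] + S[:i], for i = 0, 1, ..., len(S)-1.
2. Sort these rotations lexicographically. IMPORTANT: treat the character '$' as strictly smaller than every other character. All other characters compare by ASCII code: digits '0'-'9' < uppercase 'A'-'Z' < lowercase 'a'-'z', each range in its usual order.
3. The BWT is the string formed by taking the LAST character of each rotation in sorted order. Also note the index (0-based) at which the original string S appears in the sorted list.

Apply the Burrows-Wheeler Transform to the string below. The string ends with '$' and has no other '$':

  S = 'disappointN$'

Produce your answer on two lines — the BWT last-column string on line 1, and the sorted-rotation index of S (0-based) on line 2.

All 12 rotations (rotation i = S[i:]+S[:i]):
  rot[0] = disappointN$
  rot[1] = isappointN$d
  rot[2] = sappointN$di
  rot[3] = appointN$dis
  rot[4] = ppointN$disa
  rot[5] = pointN$disap
  rot[6] = ointN$disapp
  rot[7] = intN$disappo
  rot[8] = ntN$disappoi
  rot[9] = tN$disappoin
  rot[10] = N$disappoint
  rot[11] = $disappointN
Sorted (with $ < everything):
  sorted[0] = $disappointN  (last char: 'N')
  sorted[1] = N$disappoint  (last char: 't')
  sorted[2] = appointN$dis  (last char: 's')
  sorted[3] = disappointN$  (last char: '$')
  sorted[4] = intN$disappo  (last char: 'o')
  sorted[5] = isappointN$d  (last char: 'd')
  sorted[6] = ntN$disappoi  (last char: 'i')
  sorted[7] = ointN$disapp  (last char: 'p')
  sorted[8] = pointN$disap  (last char: 'p')
  sorted[9] = ppointN$disa  (last char: 'a')
  sorted[10] = sappointN$di  (last char: 'i')
  sorted[11] = tN$disappoin  (last char: 'n')
Last column: Nts$odippain
Original string S is at sorted index 3

Answer: Nts$odippain
3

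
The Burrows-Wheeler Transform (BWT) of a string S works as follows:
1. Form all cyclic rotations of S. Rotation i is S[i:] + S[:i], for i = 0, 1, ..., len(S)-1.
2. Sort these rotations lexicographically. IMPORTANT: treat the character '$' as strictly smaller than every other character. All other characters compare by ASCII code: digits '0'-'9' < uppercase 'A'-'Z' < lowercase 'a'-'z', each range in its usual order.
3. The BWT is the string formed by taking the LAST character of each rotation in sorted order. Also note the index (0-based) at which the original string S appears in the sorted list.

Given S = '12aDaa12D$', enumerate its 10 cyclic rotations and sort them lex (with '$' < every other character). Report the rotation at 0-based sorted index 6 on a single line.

Answer: Daa12D$12a

Derivation:
All 10 rotations (rotation i = S[i:]+S[:i]):
  rot[0] = 12aDaa12D$
  rot[1] = 2aDaa12D$1
  rot[2] = aDaa12D$12
  rot[3] = Daa12D$12a
  rot[4] = aa12D$12aD
  rot[5] = a12D$12aDa
  rot[6] = 12D$12aDaa
  rot[7] = 2D$12aDaa1
  rot[8] = D$12aDaa12
  rot[9] = $12aDaa12D
Sorted (with $ < everything):
  sorted[0] = $12aDaa12D
  sorted[1] = 12D$12aDaa
  sorted[2] = 12aDaa12D$
  sorted[3] = 2D$12aDaa1
  sorted[4] = 2aDaa12D$1
  sorted[5] = D$12aDaa12
  sorted[6] = Daa12D$12a
  sorted[7] = a12D$12aDa
  sorted[8] = aDaa12D$12
  sorted[9] = aa12D$12aD
sorted[6] = Daa12D$12a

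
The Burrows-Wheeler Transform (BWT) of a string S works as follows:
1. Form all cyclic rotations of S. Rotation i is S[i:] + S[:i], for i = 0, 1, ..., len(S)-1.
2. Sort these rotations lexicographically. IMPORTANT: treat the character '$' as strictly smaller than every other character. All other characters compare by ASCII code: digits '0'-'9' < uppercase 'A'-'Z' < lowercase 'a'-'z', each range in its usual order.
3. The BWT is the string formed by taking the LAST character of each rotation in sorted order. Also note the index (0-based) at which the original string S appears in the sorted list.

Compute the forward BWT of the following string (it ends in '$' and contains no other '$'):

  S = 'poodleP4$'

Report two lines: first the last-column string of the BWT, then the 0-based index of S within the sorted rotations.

Answer: 4Peoldop$
8

Derivation:
All 9 rotations (rotation i = S[i:]+S[:i]):
  rot[0] = poodleP4$
  rot[1] = oodleP4$p
  rot[2] = odleP4$po
  rot[3] = dleP4$poo
  rot[4] = leP4$pood
  rot[5] = eP4$poodl
  rot[6] = P4$poodle
  rot[7] = 4$poodleP
  rot[8] = $poodleP4
Sorted (with $ < everything):
  sorted[0] = $poodleP4  (last char: '4')
  sorted[1] = 4$poodleP  (last char: 'P')
  sorted[2] = P4$poodle  (last char: 'e')
  sorted[3] = dleP4$poo  (last char: 'o')
  sorted[4] = eP4$poodl  (last char: 'l')
  sorted[5] = leP4$pood  (last char: 'd')
  sorted[6] = odleP4$po  (last char: 'o')
  sorted[7] = oodleP4$p  (last char: 'p')
  sorted[8] = poodleP4$  (last char: '$')
Last column: 4Peoldop$
Original string S is at sorted index 8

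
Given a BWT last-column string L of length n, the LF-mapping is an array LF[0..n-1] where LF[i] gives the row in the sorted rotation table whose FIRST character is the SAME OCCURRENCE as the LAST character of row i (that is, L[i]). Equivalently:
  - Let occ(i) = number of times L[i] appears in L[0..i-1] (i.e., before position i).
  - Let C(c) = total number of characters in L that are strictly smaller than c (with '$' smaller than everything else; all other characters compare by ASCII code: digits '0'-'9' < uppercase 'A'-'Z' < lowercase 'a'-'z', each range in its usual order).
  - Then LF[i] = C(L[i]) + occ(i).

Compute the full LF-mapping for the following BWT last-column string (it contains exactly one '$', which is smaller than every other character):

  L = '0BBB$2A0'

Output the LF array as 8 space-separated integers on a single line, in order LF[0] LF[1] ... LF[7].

Char counts: '$':1, '0':2, '2':1, 'A':1, 'B':3
C (first-col start): C('$')=0, C('0')=1, C('2')=3, C('A')=4, C('B')=5
L[0]='0': occ=0, LF[0]=C('0')+0=1+0=1
L[1]='B': occ=0, LF[1]=C('B')+0=5+0=5
L[2]='B': occ=1, LF[2]=C('B')+1=5+1=6
L[3]='B': occ=2, LF[3]=C('B')+2=5+2=7
L[4]='$': occ=0, LF[4]=C('$')+0=0+0=0
L[5]='2': occ=0, LF[5]=C('2')+0=3+0=3
L[6]='A': occ=0, LF[6]=C('A')+0=4+0=4
L[7]='0': occ=1, LF[7]=C('0')+1=1+1=2

Answer: 1 5 6 7 0 3 4 2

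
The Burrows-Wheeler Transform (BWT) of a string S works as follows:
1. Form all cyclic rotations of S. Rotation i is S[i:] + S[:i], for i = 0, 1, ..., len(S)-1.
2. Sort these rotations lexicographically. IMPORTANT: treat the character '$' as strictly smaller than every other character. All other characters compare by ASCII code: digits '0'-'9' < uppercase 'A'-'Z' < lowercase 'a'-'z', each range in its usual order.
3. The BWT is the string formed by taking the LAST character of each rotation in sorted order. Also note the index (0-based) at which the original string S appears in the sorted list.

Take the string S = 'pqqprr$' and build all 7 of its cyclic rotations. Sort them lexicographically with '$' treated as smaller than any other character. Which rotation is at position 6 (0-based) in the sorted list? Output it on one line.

All 7 rotations (rotation i = S[i:]+S[:i]):
  rot[0] = pqqprr$
  rot[1] = qqprr$p
  rot[2] = qprr$pq
  rot[3] = prr$pqq
  rot[4] = rr$pqqp
  rot[5] = r$pqqpr
  rot[6] = $pqqprr
Sorted (with $ < everything):
  sorted[0] = $pqqprr
  sorted[1] = pqqprr$
  sorted[2] = prr$pqq
  sorted[3] = qprr$pq
  sorted[4] = qqprr$p
  sorted[5] = r$pqqpr
  sorted[6] = rr$pqqp
sorted[6] = rr$pqqp

Answer: rr$pqqp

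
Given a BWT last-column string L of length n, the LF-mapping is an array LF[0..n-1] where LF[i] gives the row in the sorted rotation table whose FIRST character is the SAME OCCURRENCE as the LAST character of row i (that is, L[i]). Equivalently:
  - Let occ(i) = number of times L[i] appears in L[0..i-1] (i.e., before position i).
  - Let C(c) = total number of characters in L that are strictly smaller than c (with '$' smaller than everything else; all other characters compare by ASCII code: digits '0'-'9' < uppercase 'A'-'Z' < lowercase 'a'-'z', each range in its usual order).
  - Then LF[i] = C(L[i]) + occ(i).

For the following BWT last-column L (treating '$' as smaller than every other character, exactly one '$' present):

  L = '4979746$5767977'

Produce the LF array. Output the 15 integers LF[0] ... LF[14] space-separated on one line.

Answer: 1 12 6 13 7 2 4 0 3 8 5 9 14 10 11

Derivation:
Char counts: '$':1, '4':2, '5':1, '6':2, '7':6, '9':3
C (first-col start): C('$')=0, C('4')=1, C('5')=3, C('6')=4, C('7')=6, C('9')=12
L[0]='4': occ=0, LF[0]=C('4')+0=1+0=1
L[1]='9': occ=0, LF[1]=C('9')+0=12+0=12
L[2]='7': occ=0, LF[2]=C('7')+0=6+0=6
L[3]='9': occ=1, LF[3]=C('9')+1=12+1=13
L[4]='7': occ=1, LF[4]=C('7')+1=6+1=7
L[5]='4': occ=1, LF[5]=C('4')+1=1+1=2
L[6]='6': occ=0, LF[6]=C('6')+0=4+0=4
L[7]='$': occ=0, LF[7]=C('$')+0=0+0=0
L[8]='5': occ=0, LF[8]=C('5')+0=3+0=3
L[9]='7': occ=2, LF[9]=C('7')+2=6+2=8
L[10]='6': occ=1, LF[10]=C('6')+1=4+1=5
L[11]='7': occ=3, LF[11]=C('7')+3=6+3=9
L[12]='9': occ=2, LF[12]=C('9')+2=12+2=14
L[13]='7': occ=4, LF[13]=C('7')+4=6+4=10
L[14]='7': occ=5, LF[14]=C('7')+5=6+5=11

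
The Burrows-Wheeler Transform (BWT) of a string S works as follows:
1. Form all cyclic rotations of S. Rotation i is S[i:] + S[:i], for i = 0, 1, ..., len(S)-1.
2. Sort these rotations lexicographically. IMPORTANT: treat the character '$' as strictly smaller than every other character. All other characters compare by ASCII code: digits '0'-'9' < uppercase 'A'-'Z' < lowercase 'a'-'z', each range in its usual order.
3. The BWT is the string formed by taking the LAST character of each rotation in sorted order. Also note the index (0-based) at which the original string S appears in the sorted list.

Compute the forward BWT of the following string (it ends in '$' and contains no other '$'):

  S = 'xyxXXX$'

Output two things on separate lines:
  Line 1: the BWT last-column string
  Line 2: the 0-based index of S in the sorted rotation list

All 7 rotations (rotation i = S[i:]+S[:i]):
  rot[0] = xyxXXX$
  rot[1] = yxXXX$x
  rot[2] = xXXX$xy
  rot[3] = XXX$xyx
  rot[4] = XX$xyxX
  rot[5] = X$xyxXX
  rot[6] = $xyxXXX
Sorted (with $ < everything):
  sorted[0] = $xyxXXX  (last char: 'X')
  sorted[1] = X$xyxXX  (last char: 'X')
  sorted[2] = XX$xyxX  (last char: 'X')
  sorted[3] = XXX$xyx  (last char: 'x')
  sorted[4] = xXXX$xy  (last char: 'y')
  sorted[5] = xyxXXX$  (last char: '$')
  sorted[6] = yxXXX$x  (last char: 'x')
Last column: XXXxy$x
Original string S is at sorted index 5

Answer: XXXxy$x
5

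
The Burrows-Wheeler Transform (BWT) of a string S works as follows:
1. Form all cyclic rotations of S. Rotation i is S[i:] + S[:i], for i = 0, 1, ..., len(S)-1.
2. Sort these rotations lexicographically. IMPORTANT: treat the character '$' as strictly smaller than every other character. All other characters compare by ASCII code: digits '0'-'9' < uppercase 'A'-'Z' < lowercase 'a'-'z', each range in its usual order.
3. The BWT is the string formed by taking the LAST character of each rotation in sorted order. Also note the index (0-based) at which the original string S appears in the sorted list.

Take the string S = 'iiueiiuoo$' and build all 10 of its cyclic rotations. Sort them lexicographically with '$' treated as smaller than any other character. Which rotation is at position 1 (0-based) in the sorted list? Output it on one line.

All 10 rotations (rotation i = S[i:]+S[:i]):
  rot[0] = iiueiiuoo$
  rot[1] = iueiiuoo$i
  rot[2] = ueiiuoo$ii
  rot[3] = eiiuoo$iiu
  rot[4] = iiuoo$iiue
  rot[5] = iuoo$iiuei
  rot[6] = uoo$iiueii
  rot[7] = oo$iiueiiu
  rot[8] = o$iiueiiuo
  rot[9] = $iiueiiuoo
Sorted (with $ < everything):
  sorted[0] = $iiueiiuoo
  sorted[1] = eiiuoo$iiu
  sorted[2] = iiueiiuoo$
  sorted[3] = iiuoo$iiue
  sorted[4] = iueiiuoo$i
  sorted[5] = iuoo$iiuei
  sorted[6] = o$iiueiiuo
  sorted[7] = oo$iiueiiu
  sorted[8] = ueiiuoo$ii
  sorted[9] = uoo$iiueii
sorted[1] = eiiuoo$iiu

Answer: eiiuoo$iiu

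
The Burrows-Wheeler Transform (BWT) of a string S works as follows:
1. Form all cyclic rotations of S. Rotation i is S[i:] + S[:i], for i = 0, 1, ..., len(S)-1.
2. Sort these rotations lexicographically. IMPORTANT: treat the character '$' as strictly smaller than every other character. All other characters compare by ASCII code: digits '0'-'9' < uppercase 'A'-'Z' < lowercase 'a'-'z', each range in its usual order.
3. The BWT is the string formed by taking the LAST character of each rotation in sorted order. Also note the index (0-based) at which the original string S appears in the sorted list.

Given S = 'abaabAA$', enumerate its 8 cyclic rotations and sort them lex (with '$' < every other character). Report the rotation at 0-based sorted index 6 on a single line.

Answer: bAA$abaa

Derivation:
All 8 rotations (rotation i = S[i:]+S[:i]):
  rot[0] = abaabAA$
  rot[1] = baabAA$a
  rot[2] = aabAA$ab
  rot[3] = abAA$aba
  rot[4] = bAA$abaa
  rot[5] = AA$abaab
  rot[6] = A$abaabA
  rot[7] = $abaabAA
Sorted (with $ < everything):
  sorted[0] = $abaabAA
  sorted[1] = A$abaabA
  sorted[2] = AA$abaab
  sorted[3] = aabAA$ab
  sorted[4] = abAA$aba
  sorted[5] = abaabAA$
  sorted[6] = bAA$abaa
  sorted[7] = baabAA$a
sorted[6] = bAA$abaa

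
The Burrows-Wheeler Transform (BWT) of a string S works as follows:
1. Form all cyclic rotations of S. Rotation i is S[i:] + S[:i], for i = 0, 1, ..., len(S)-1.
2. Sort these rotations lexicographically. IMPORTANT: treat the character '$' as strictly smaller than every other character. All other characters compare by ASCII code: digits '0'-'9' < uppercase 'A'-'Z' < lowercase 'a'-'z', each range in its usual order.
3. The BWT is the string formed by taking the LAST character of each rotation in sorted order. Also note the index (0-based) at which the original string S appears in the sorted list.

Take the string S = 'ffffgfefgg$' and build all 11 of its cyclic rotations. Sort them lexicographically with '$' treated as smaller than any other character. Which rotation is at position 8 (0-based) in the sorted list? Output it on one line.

Answer: g$ffffgfefg

Derivation:
All 11 rotations (rotation i = S[i:]+S[:i]):
  rot[0] = ffffgfefgg$
  rot[1] = fffgfefgg$f
  rot[2] = ffgfefgg$ff
  rot[3] = fgfefgg$fff
  rot[4] = gfefgg$ffff
  rot[5] = fefgg$ffffg
  rot[6] = efgg$ffffgf
  rot[7] = fgg$ffffgfe
  rot[8] = gg$ffffgfef
  rot[9] = g$ffffgfefg
  rot[10] = $ffffgfefgg
Sorted (with $ < everything):
  sorted[0] = $ffffgfefgg
  sorted[1] = efgg$ffffgf
  sorted[2] = fefgg$ffffg
  sorted[3] = ffffgfefgg$
  sorted[4] = fffgfefgg$f
  sorted[5] = ffgfefgg$ff
  sorted[6] = fgfefgg$fff
  sorted[7] = fgg$ffffgfe
  sorted[8] = g$ffffgfefg
  sorted[9] = gfefgg$ffff
  sorted[10] = gg$ffffgfef
sorted[8] = g$ffffgfefg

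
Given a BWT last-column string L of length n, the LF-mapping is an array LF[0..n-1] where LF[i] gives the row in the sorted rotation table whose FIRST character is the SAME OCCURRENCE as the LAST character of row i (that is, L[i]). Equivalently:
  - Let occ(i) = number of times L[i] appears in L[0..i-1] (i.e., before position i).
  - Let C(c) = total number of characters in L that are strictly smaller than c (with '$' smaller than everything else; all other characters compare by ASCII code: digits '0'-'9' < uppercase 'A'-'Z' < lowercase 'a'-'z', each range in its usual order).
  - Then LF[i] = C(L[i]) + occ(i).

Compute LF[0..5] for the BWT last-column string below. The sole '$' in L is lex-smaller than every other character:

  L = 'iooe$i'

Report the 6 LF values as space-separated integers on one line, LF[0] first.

Char counts: '$':1, 'e':1, 'i':2, 'o':2
C (first-col start): C('$')=0, C('e')=1, C('i')=2, C('o')=4
L[0]='i': occ=0, LF[0]=C('i')+0=2+0=2
L[1]='o': occ=0, LF[1]=C('o')+0=4+0=4
L[2]='o': occ=1, LF[2]=C('o')+1=4+1=5
L[3]='e': occ=0, LF[3]=C('e')+0=1+0=1
L[4]='$': occ=0, LF[4]=C('$')+0=0+0=0
L[5]='i': occ=1, LF[5]=C('i')+1=2+1=3

Answer: 2 4 5 1 0 3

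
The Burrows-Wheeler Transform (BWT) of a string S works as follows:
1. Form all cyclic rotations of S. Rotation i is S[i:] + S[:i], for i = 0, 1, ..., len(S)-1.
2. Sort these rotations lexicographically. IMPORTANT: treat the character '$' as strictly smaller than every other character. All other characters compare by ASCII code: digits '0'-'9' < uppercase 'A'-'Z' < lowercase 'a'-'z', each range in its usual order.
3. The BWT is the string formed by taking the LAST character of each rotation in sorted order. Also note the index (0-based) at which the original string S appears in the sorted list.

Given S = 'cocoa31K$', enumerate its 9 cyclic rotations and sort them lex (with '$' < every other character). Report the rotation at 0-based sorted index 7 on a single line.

All 9 rotations (rotation i = S[i:]+S[:i]):
  rot[0] = cocoa31K$
  rot[1] = ocoa31K$c
  rot[2] = coa31K$co
  rot[3] = oa31K$coc
  rot[4] = a31K$coco
  rot[5] = 31K$cocoa
  rot[6] = 1K$cocoa3
  rot[7] = K$cocoa31
  rot[8] = $cocoa31K
Sorted (with $ < everything):
  sorted[0] = $cocoa31K
  sorted[1] = 1K$cocoa3
  sorted[2] = 31K$cocoa
  sorted[3] = K$cocoa31
  sorted[4] = a31K$coco
  sorted[5] = coa31K$co
  sorted[6] = cocoa31K$
  sorted[7] = oa31K$coc
  sorted[8] = ocoa31K$c
sorted[7] = oa31K$coc

Answer: oa31K$coc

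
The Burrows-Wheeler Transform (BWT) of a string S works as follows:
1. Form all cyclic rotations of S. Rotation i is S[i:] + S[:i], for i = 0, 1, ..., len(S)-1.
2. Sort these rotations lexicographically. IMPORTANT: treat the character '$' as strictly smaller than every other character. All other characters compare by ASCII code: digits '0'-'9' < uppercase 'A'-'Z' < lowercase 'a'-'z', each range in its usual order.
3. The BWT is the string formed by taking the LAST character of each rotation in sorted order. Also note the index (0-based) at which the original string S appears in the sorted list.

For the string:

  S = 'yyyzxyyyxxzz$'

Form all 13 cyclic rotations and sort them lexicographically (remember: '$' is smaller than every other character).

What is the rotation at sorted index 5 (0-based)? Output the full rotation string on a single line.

Answer: yyxxzz$yyyzxy

Derivation:
All 13 rotations (rotation i = S[i:]+S[:i]):
  rot[0] = yyyzxyyyxxzz$
  rot[1] = yyzxyyyxxzz$y
  rot[2] = yzxyyyxxzz$yy
  rot[3] = zxyyyxxzz$yyy
  rot[4] = xyyyxxzz$yyyz
  rot[5] = yyyxxzz$yyyzx
  rot[6] = yyxxzz$yyyzxy
  rot[7] = yxxzz$yyyzxyy
  rot[8] = xxzz$yyyzxyyy
  rot[9] = xzz$yyyzxyyyx
  rot[10] = zz$yyyzxyyyxx
  rot[11] = z$yyyzxyyyxxz
  rot[12] = $yyyzxyyyxxzz
Sorted (with $ < everything):
  sorted[0] = $yyyzxyyyxxzz
  sorted[1] = xxzz$yyyzxyyy
  sorted[2] = xyyyxxzz$yyyz
  sorted[3] = xzz$yyyzxyyyx
  sorted[4] = yxxzz$yyyzxyy
  sorted[5] = yyxxzz$yyyzxy
  sorted[6] = yyyxxzz$yyyzx
  sorted[7] = yyyzxyyyxxzz$
  sorted[8] = yyzxyyyxxzz$y
  sorted[9] = yzxyyyxxzz$yy
  sorted[10] = z$yyyzxyyyxxz
  sorted[11] = zxyyyxxzz$yyy
  sorted[12] = zz$yyyzxyyyxx
sorted[5] = yyxxzz$yyyzxy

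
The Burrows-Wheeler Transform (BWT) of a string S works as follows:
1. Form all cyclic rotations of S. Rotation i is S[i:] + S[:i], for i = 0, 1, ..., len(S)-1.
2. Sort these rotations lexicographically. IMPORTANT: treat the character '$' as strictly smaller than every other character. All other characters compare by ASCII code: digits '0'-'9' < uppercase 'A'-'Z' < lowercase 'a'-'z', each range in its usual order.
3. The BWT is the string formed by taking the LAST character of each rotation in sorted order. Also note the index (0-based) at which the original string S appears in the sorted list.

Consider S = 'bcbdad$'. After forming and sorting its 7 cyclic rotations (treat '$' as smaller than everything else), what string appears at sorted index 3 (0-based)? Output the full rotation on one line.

All 7 rotations (rotation i = S[i:]+S[:i]):
  rot[0] = bcbdad$
  rot[1] = cbdad$b
  rot[2] = bdad$bc
  rot[3] = dad$bcb
  rot[4] = ad$bcbd
  rot[5] = d$bcbda
  rot[6] = $bcbdad
Sorted (with $ < everything):
  sorted[0] = $bcbdad
  sorted[1] = ad$bcbd
  sorted[2] = bcbdad$
  sorted[3] = bdad$bc
  sorted[4] = cbdad$b
  sorted[5] = d$bcbda
  sorted[6] = dad$bcb
sorted[3] = bdad$bc

Answer: bdad$bc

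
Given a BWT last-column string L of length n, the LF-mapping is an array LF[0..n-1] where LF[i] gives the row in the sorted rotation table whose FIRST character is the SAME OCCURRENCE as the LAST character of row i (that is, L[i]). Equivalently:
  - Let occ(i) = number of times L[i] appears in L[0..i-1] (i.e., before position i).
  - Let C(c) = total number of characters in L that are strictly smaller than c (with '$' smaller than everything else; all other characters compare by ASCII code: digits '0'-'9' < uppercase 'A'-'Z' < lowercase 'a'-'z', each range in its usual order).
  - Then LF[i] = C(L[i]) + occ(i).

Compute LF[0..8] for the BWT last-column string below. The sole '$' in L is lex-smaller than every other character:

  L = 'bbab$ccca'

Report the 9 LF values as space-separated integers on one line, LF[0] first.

Char counts: '$':1, 'a':2, 'b':3, 'c':3
C (first-col start): C('$')=0, C('a')=1, C('b')=3, C('c')=6
L[0]='b': occ=0, LF[0]=C('b')+0=3+0=3
L[1]='b': occ=1, LF[1]=C('b')+1=3+1=4
L[2]='a': occ=0, LF[2]=C('a')+0=1+0=1
L[3]='b': occ=2, LF[3]=C('b')+2=3+2=5
L[4]='$': occ=0, LF[4]=C('$')+0=0+0=0
L[5]='c': occ=0, LF[5]=C('c')+0=6+0=6
L[6]='c': occ=1, LF[6]=C('c')+1=6+1=7
L[7]='c': occ=2, LF[7]=C('c')+2=6+2=8
L[8]='a': occ=1, LF[8]=C('a')+1=1+1=2

Answer: 3 4 1 5 0 6 7 8 2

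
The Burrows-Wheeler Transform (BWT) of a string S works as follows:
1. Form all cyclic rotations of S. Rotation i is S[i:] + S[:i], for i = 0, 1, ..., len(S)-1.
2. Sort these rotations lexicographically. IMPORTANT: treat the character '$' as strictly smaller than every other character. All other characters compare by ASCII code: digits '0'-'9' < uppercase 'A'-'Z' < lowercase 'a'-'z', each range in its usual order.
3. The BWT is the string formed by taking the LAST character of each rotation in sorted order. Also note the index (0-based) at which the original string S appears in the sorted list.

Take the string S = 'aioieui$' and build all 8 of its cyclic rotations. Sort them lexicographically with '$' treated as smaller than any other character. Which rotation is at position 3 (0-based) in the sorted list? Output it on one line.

All 8 rotations (rotation i = S[i:]+S[:i]):
  rot[0] = aioieui$
  rot[1] = ioieui$a
  rot[2] = oieui$ai
  rot[3] = ieui$aio
  rot[4] = eui$aioi
  rot[5] = ui$aioie
  rot[6] = i$aioieu
  rot[7] = $aioieui
Sorted (with $ < everything):
  sorted[0] = $aioieui
  sorted[1] = aioieui$
  sorted[2] = eui$aioi
  sorted[3] = i$aioieu
  sorted[4] = ieui$aio
  sorted[5] = ioieui$a
  sorted[6] = oieui$ai
  sorted[7] = ui$aioie
sorted[3] = i$aioieu

Answer: i$aioieu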